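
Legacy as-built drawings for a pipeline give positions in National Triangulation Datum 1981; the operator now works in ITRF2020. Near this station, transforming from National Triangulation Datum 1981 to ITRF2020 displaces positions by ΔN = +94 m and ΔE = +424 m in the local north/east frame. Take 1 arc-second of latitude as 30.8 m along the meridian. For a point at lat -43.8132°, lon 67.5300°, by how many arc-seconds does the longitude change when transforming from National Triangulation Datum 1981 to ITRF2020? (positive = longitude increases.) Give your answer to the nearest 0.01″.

Δλ = 19.08″

At latitude -43.8132°, cos φ = 0.721601.
1″ of longitude at this latitude = 30.80 × cos φ = 22.2253 m, so Δλ = 424.0 / 22.2253 = 19.077″.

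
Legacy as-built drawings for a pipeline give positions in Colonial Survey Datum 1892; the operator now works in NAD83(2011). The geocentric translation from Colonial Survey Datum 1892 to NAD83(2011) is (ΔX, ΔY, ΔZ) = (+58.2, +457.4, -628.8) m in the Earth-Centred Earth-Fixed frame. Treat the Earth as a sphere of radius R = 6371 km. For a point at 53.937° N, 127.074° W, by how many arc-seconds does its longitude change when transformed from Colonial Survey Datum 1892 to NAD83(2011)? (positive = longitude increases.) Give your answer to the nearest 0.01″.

sin φ = 0.808370, cos φ = 0.588674, sin λ = -0.797858, cos λ = -0.602846.
East component: ΔE = −sin λ·ΔX + cos λ·ΔY = −(-0.797858)(58.2) + (-0.602846)(457.4) = -229.31 m.
1° of latitude spans πR/180 = 111195 m; at latitude φ, 1° of longitude spans that × cos φ = 65457.6 m, so Δλ = -229.31 / 65457.6 × 3600 = -12.611″.

Δλ = -12.61″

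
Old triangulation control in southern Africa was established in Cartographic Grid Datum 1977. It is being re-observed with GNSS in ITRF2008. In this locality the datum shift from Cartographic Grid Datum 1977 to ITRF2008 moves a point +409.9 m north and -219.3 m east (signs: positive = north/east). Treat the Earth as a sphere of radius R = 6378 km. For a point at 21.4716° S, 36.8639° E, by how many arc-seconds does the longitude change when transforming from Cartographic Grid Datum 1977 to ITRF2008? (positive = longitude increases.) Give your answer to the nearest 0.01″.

At latitude -21.4716°, cos φ = 0.930599.
One radian of longitude at latitude φ spans R cos φ, so Δλ = ΔE / (R cos φ) = -219.3 / (6378000 × 0.930599) = -3.6948e-05 rad = -7.621″.

Δλ = -7.62″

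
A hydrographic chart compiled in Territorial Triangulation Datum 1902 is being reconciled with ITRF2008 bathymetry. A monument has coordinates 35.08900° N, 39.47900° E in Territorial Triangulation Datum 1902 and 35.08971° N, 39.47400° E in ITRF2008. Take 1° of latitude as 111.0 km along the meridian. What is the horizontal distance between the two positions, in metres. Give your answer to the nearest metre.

Δφ = 35.08971° − 35.08900° = +0.00071°; Δλ = 39.47400° − 39.47900° = -0.00500°.
ΔN = Δφ × 111000 = 78.8 m; ΔE = Δλ × 111000 × cos(35.08900°) = -0.00500 × 111000 × 0.818260 = -454.1 m.
Distance = √(ΔE² + ΔN²) = √((-454.1)² + 78.8²) = 460.9 m.

461 m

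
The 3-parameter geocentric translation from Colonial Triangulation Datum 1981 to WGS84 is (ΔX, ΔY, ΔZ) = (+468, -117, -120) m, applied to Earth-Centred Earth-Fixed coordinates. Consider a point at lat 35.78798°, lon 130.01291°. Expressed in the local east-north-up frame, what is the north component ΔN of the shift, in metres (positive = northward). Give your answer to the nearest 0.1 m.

The local north axis is (−sin φ cos λ, −sin φ sin λ, cos φ), giving ΔN = 175.966 + 52.403 − 97.342 = 131.03 m.

ΔN = 131.0 m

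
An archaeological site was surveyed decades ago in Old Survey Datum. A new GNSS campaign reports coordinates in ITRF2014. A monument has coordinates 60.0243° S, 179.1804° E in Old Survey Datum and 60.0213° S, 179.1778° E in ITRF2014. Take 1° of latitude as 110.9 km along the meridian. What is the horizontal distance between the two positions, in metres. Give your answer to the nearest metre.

363 m

Δφ = -60.0213° − -60.0243° = +0.0030°; Δλ = 179.1778° − 179.1804° = -0.0026°.
ΔN = Δφ × 110900 = 332.7 m; ΔE = Δλ × 110900 × cos(-60.0243°) = -0.0026 × 110900 × 0.499633 = -144.1 m.
Distance = √(ΔE² + ΔN²) = √((-144.1)² + 332.7²) = 362.6 m.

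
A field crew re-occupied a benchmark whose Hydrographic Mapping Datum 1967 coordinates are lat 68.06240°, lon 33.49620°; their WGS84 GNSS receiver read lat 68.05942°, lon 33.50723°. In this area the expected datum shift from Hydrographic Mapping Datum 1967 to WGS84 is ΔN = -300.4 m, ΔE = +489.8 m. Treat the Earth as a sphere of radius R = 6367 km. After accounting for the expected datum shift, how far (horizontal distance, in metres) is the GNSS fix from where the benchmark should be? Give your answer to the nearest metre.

44 m

Observed coordinate differences: Δφ = -0.00298°, Δλ = +0.01103°.
Converting to metres (1° lat = 111125 m, cos φ = 0.373597): observed ΔN = -331.2 m, observed ΔE = 457.9 m.
Subtracting the expected shift leaves a residual of -331.2 − (-300.4) = -30.8 m north and 457.9 − (489.8) = -31.9 m east.
Residual distance = √((-30.8)² + (-31.9)²) = 44.3 m.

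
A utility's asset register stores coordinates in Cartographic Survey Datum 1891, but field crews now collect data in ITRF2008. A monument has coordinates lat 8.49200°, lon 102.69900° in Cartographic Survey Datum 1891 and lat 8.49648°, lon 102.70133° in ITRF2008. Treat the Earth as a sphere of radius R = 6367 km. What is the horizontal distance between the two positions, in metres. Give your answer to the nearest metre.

560 m

Δφ = 8.49648° − 8.49200° = +0.00448°; Δλ = 102.70133° − 102.69900° = +0.00233°.
1° along a meridian = πR/180 = 111125 m.
ΔN = Δφ × 111125 = 497.8 m; ΔE = Δλ × 111125 × cos(8.49200°) = +0.00233 × 111125 × 0.989036 = 256.1 m.
Distance = √(ΔE² + ΔN²) = √(256.1² + 497.8²) = 559.8 m.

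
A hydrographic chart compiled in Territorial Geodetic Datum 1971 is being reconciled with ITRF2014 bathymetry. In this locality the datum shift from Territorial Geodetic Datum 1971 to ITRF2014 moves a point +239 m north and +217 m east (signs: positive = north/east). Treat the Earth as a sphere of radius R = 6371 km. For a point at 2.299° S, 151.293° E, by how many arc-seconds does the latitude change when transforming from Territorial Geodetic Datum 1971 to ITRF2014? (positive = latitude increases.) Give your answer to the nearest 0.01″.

On a sphere of radius R, 1 rad of latitude = R, so Δφ = ΔN / R = 239.0 / 6371000 = 3.7514e-05 rad = 7.738″.

Δφ = 7.74″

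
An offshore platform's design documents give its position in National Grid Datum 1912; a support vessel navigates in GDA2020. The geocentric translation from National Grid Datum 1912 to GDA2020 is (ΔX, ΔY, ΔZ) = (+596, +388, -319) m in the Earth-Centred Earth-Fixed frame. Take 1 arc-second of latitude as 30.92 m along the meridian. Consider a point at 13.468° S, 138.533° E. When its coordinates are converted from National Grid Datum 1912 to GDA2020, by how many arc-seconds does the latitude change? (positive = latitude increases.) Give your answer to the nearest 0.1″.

Δφ = -11.5″

sin φ = -0.232902, cos φ = 0.972500, sin λ = 0.662189, cos λ = -0.749337.
North component: ΔN = −sin φ cos λ·ΔX − sin φ sin λ·ΔY + cos φ·ΔZ = −(-0.232902)(-0.749337)(596) − (-0.232902)(0.662189)(388) + (0.972500)(-319) = -354.40 m.
1° of latitude spans 3600 × 30.92 = 111312 m, so Δφ = -354.40 / 111312 × 3600 = -11.462″.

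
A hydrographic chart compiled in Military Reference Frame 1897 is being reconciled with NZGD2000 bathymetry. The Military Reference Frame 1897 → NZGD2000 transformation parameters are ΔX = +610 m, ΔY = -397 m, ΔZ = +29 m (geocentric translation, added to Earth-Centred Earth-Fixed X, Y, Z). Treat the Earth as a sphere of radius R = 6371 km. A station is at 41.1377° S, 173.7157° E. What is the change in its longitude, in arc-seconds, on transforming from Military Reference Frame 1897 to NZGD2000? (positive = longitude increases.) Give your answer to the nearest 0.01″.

sin φ = -0.657871, cos φ = 0.753131, sin λ = 0.109462, cos λ = -0.993991.
East component: ΔE = −sin λ·ΔX + cos λ·ΔY = −(0.109462)(610) + (-0.993991)(-397) = 327.84 m.
1° of latitude spans πR/180 = 111195 m; at latitude φ, 1° of longitude spans that × cos φ = 83744.3 m, so Δλ = 327.84 / 83744.3 × 3600 = 14.093″.

Δλ = 14.09″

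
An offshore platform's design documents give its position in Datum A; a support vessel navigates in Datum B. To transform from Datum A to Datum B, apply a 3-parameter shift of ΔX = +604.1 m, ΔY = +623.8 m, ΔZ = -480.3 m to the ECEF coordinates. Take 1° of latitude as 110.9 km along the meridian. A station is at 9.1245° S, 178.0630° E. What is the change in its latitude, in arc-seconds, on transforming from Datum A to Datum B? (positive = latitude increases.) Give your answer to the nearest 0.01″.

Δφ = -18.39″

sin φ = -0.158580, cos φ = 0.987346, sin λ = 0.033801, cos λ = -0.999429.
North component: ΔN = −sin φ cos λ·ΔX − sin φ sin λ·ΔY + cos φ·ΔZ = −(-0.158580)(-0.999429)(604.1) − (-0.158580)(0.033801)(623.8) + (0.987346)(-480.3) = -566.62 m.
1° of latitude spans 110900 m, so Δφ = -566.62 / 110900 × 3600 = -18.394″.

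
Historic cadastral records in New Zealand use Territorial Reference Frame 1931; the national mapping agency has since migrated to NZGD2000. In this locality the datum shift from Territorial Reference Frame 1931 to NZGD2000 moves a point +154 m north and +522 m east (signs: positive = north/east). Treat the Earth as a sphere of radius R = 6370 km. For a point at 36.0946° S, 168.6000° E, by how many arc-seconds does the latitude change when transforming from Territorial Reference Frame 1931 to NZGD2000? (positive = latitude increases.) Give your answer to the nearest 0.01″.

Δφ = 4.99″

On a sphere of radius R, 1 rad of latitude = R, so Δφ = ΔN / R = 154.0 / 6370000 = 2.4176e-05 rad = 4.987″.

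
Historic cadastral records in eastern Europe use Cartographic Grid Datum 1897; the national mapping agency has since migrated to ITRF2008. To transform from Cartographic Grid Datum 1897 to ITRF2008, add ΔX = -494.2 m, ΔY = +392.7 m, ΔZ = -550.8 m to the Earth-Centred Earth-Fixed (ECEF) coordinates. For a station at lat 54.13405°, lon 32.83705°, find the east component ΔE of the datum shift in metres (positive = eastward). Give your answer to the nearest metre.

At φ = 54.13405°, λ = 32.83705°: sin φ = 0.810390, cos φ = 0.585891, sin λ = 0.542252, cos λ = 0.840216.
ΔE = −sin λ·ΔX + cos λ·ΔY = −(0.542252)·(-494.2) + (0.840216)·(392.7) = 597.93 m.

ΔE = 598 m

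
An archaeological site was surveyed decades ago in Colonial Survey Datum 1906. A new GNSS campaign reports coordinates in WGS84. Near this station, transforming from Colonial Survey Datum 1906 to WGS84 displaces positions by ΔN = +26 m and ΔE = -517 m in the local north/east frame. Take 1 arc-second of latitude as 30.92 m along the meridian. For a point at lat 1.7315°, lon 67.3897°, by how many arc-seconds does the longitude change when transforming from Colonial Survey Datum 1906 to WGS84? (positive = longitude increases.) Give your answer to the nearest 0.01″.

At latitude 1.7315°, cos φ = 0.999543.
1″ of longitude at this latitude = 30.92 × cos φ = 30.9059 m, so Δλ = -517.0 / 30.9059 = -16.728″.

Δλ = -16.73″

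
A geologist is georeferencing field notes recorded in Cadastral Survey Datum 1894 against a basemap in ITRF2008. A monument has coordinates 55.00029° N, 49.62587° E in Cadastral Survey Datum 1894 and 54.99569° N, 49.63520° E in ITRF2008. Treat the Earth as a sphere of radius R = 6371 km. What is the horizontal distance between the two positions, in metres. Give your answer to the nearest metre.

Δφ = 54.99569° − 55.00029° = -0.00460°; Δλ = 49.63520° − 49.62587° = +0.00933°.
1° along a meridian = πR/180 = 111195 m.
ΔN = Δφ × 111195 = -511.5 m; ΔE = Δλ × 111195 × cos(55.00029°) = +0.00933 × 111195 × 0.573572 = 595.1 m.
Distance = √(ΔE² + ΔN²) = √(595.1² + (-511.5)²) = 784.7 m.

785 m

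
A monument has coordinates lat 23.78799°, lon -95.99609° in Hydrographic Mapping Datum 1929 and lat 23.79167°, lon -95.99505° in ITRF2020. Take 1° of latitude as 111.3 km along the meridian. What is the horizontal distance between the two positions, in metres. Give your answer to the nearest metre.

423 m

Δφ = 23.79167° − 23.78799° = +0.00368°; Δλ = -95.99505° − -95.99609° = +0.00104°.
ΔN = Δφ × 111300 = 409.6 m; ΔE = Δλ × 111300 × cos(23.78799°) = +0.00104 × 111300 × 0.915044 = 105.9 m.
Distance = √(ΔE² + ΔN²) = √(105.9² + 409.6²) = 423.1 m.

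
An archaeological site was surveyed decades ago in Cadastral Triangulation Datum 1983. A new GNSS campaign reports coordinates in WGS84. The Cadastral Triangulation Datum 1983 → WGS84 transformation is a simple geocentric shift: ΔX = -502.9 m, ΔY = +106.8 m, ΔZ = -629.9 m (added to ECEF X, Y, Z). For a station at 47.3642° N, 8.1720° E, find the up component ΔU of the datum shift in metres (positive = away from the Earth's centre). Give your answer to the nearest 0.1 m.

ΔU = -790.3 m

At φ = 47.3642°, λ = 8.1720°: sin φ = 0.735674, cos φ = 0.677336, sin λ = 0.142145, cos λ = 0.989846.
ΔU = cos φ cos λ·ΔX + cos φ sin λ·ΔY + sin φ·ΔZ = (0.677336)(0.989846)(-502.9) + (0.677336)(0.142145)(106.8) + (0.735674)(-629.9) = -790.29 m.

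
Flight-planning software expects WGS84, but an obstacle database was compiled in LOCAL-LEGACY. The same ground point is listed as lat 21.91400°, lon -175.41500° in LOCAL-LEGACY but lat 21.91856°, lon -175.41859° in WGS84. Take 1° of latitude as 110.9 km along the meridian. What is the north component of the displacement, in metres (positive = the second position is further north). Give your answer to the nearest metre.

ΔN = 506 m

Δφ = 21.91856° − 21.91400° = +0.00456°; Δλ = -175.41859° − -175.41500° = -0.00359°.
ΔN = Δφ × 110900 = 505.7 m; ΔE = Δλ × 110900 × cos(21.91400°) = -0.00359 × 110900 × 0.927745 = -369.4 m.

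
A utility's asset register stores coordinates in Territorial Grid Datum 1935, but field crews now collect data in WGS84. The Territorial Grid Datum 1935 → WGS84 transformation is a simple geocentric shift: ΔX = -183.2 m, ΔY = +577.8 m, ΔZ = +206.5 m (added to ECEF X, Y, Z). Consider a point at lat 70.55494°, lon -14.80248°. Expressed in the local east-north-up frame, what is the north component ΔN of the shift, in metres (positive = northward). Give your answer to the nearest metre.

The local north axis is (−sin φ cos λ, −sin φ sin λ, cos φ), giving ΔN = 167.017 + 139.201 + 68.744 = 374.96 m.

ΔN = 375 m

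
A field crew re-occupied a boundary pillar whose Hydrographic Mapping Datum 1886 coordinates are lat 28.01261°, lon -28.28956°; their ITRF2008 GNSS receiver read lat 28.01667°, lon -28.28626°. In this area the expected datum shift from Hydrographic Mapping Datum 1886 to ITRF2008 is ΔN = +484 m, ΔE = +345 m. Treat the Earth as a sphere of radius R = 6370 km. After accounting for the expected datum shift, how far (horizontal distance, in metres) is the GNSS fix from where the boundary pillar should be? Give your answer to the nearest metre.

Observed coordinate differences: Δφ = +0.00406°, Δλ = +0.00330°.
Converting to metres (1° lat = 111177 m, cos φ = 0.882844): observed ΔN = 451.4 m, observed ΔE = 323.9 m.
Subtracting the expected shift leaves a residual of 451.4 − (484) = -32.6 m north and 323.9 − (345) = -21.1 m east.
Residual distance = √((-32.6)² + (-21.1)²) = 38.8 m.

39 m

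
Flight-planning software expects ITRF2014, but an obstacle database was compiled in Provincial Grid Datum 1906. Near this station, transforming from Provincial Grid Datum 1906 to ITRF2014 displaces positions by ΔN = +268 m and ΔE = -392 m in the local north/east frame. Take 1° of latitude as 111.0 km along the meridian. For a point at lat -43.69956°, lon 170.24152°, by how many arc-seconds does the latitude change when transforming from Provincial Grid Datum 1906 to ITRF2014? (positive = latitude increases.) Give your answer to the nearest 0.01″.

1° of latitude = 111.0 km, so Δφ = 268.0 / 111000 = 0.0024144° = 8.692″.

Δφ = 8.69″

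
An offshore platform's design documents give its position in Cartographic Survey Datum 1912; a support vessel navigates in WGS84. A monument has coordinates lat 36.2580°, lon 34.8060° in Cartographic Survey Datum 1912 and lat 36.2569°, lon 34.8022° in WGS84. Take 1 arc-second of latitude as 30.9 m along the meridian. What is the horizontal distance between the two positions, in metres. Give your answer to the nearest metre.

Δφ = 36.2569° − 36.2580° = -0.0011°; Δλ = 34.8022° − 34.8060° = -0.0038°.
1° of latitude = 3600 × 30.90 = 111240 m.
ΔN = Δφ × 111240 = -122.4 m; ΔE = Δλ × 111240 × cos(36.2580°) = -0.0038 × 111240 × 0.806362 = -340.9 m.
Distance = √(ΔE² + ΔN²) = √((-340.9)² + (-122.4)²) = 362.2 m.

362 m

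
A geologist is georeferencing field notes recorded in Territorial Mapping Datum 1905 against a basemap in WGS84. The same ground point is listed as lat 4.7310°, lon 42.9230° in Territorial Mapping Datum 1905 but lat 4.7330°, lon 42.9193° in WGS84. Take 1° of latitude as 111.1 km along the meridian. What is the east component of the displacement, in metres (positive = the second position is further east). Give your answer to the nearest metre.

ΔE = -410 m

Δφ = 4.7330° − 4.7310° = +0.0020°; Δλ = 42.9193° − 42.9230° = -0.0037°.
ΔN = Δφ × 111100 = 222.2 m; ΔE = Δλ × 111100 × cos(4.7310°) = -0.0037 × 111100 × 0.996593 = -409.7 m.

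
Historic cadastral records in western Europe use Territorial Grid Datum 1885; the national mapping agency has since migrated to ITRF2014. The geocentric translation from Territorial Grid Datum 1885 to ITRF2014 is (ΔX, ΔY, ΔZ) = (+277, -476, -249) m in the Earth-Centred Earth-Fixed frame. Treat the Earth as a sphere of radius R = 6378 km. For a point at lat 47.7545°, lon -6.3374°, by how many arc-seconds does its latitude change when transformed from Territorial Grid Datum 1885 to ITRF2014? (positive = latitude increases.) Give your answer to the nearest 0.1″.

Δφ = -13.3″

sin φ = 0.740271, cos φ = 0.672309, sin λ = -0.110383, cos λ = 0.993889.
North component: ΔN = −sin φ cos λ·ΔX − sin φ sin λ·ΔY + cos φ·ΔZ = −(0.740271)(0.993889)(277) − (0.740271)(-0.110383)(-476) + (0.672309)(-249) = -410.10 m.
1° of latitude spans πR/180 = 111317 m, so Δφ = -410.10 / 111317 × 3600 = -13.263″.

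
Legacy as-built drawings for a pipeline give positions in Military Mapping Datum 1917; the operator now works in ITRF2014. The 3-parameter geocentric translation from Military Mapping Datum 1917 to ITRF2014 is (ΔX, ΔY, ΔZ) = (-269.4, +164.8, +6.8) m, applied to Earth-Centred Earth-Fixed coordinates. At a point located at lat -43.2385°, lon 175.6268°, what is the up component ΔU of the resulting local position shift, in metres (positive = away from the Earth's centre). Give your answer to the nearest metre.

ΔU = 200 m

The local up (radial) axis is (cos φ cos λ, cos φ sin λ, sin φ), giving ΔU = 195.689 + 9.155 − 4.658 = 200.19 m.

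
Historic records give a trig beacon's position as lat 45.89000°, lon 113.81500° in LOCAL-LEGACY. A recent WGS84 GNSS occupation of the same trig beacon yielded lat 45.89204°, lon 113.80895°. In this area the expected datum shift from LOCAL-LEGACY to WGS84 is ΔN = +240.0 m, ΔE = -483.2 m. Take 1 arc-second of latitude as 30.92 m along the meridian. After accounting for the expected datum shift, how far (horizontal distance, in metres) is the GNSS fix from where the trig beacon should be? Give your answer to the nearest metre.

19 m

Observed coordinate differences: Δφ = +0.00204°, Δλ = -0.00605°.
Converting to metres (1° lat = 111312 m, cos φ = 0.696038): observed ΔN = 227.1 m, observed ΔE = -468.7 m.
Subtracting the expected shift leaves a residual of 227.1 − (240.0) = -12.9 m north and -468.7 − (-483.2) = 14.5 m east.
Residual distance = √((-12.9)² + 14.5²) = 19.4 m.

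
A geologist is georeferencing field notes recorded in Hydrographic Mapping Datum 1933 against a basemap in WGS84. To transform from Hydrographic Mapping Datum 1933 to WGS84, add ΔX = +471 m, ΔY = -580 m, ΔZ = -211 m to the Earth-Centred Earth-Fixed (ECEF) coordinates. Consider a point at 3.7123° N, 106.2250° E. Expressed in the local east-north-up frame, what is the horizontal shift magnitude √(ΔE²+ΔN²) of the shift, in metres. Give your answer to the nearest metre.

334 m

At φ = 3.7123°, λ = 106.2250°: sin φ = 0.064747, cos φ = 0.997902, sin λ = 0.960172, cos λ = -0.279410.
ΔE = −sin λ·ΔX + cos λ·ΔY = −(0.960172)·(471) + (-0.279410)·(-580) = -290.18 m.
ΔN = −sin φ cos λ·ΔX − sin φ sin λ·ΔY + cos φ·ΔZ = −(0.064747)(-0.279410)(471) − (0.064747)(0.960172)(-580) + (0.997902)(-211) = -165.98 m.
Horizontal magnitude = √(ΔE² + ΔN²) = √((-290.18)² + (-165.98)²) = 334.30 m.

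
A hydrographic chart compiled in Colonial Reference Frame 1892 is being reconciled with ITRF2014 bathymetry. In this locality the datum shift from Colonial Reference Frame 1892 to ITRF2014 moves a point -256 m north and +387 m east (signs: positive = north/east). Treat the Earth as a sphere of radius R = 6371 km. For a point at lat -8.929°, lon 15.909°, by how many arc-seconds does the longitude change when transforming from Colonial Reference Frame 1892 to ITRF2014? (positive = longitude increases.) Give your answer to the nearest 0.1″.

At latitude -8.929°, cos φ = 0.987881.
One radian of longitude at latitude φ spans R cos φ, so Δλ = ΔE / (R cos φ) = 387.0 / (6371000 × 0.987881) = 6.1489e-05 rad = 12.683″.

Δλ = 12.7″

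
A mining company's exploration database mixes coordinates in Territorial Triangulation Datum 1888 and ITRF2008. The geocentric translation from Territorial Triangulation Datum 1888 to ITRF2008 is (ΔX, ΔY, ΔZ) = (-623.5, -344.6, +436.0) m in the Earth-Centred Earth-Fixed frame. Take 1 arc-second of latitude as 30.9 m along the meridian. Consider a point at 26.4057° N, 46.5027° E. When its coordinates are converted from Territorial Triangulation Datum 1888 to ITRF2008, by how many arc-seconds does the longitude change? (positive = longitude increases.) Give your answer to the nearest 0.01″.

sin φ = 0.444724, cos φ = 0.895668, sin λ = 0.725407, cos λ = 0.688320.
East component: ΔE = −sin λ·ΔX + cos λ·ΔY = −(0.725407)(-623.5) + (0.688320)(-344.6) = 215.10 m.
1° of latitude spans 3600 × 30.90 = 111240 m; at latitude φ, 1° of longitude spans that × cos φ = 99634.1 m, so Δλ = 215.10 / 99634.1 × 3600 = 7.772″.

Δλ = 7.77″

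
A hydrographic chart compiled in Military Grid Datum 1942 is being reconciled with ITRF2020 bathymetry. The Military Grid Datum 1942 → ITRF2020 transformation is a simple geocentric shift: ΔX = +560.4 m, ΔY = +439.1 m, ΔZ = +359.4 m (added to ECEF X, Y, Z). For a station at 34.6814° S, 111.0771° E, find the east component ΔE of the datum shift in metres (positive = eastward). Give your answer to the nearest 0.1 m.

At φ = -34.6814°, λ = 111.0771°: sin φ = -0.569013, cos φ = 0.822329, sin λ = 0.933097, cos λ = -0.359624.
ΔE = −sin λ·ΔX + cos λ·ΔY = −(0.933097)·(560.4) + (-0.359624)·(439.1) = -680.82 m.

ΔE = -680.8 m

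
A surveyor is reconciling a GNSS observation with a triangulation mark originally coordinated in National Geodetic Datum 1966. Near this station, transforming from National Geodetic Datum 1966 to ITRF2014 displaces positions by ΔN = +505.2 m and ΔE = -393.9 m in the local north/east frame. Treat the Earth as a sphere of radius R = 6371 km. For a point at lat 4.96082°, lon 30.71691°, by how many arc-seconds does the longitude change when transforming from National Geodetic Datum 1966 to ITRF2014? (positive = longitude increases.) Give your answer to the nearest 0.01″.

At latitude 4.96082°, cos φ = 0.996254.
One radian of longitude at latitude φ spans R cos φ, so Δλ = ΔE / (R cos φ) = -393.9 / (6371000 × 0.996254) = -6.2059e-05 rad = -12.801″.

Δλ = -12.80″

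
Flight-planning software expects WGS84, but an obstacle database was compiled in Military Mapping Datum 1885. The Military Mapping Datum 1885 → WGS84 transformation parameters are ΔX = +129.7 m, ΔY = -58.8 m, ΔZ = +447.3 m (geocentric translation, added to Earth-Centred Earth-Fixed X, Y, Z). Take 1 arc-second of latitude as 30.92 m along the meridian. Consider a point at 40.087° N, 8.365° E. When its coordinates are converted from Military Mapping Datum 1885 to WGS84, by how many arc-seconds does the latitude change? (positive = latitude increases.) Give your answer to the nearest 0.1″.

sin φ = 0.643950, cos φ = 0.765068, sin λ = 0.145479, cos λ = 0.989361.
North component: ΔN = −sin φ cos λ·ΔX − sin φ sin λ·ΔY + cos φ·ΔZ = −(0.643950)(0.989361)(129.7) − (0.643950)(0.145479)(-58.8) + (0.765068)(447.3) = 265.09 m.
1° of latitude spans 3600 × 30.92 = 111312 m, so Δφ = 265.09 / 111312 × 3600 = 8.573″.

Δφ = 8.6″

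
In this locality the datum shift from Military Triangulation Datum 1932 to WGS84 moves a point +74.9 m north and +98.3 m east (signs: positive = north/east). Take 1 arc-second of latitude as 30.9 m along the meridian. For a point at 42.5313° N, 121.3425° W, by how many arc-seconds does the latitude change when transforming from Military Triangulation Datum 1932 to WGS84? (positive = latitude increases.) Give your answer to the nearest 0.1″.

Δφ = 2.4″

1″ of latitude = 30.90 m, so Δφ = 74.9 / 30.90 = 2.424″.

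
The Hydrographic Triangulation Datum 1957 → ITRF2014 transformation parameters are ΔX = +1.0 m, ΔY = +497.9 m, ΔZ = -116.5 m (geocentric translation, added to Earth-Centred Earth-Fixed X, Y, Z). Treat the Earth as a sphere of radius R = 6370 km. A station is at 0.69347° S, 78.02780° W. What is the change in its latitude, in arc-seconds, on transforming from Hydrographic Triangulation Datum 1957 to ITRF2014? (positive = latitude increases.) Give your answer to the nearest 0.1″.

Δφ = -4.0″

sin φ = -0.012103, cos φ = 0.999927, sin λ = -0.978248, cos λ = 0.207437.
North component: ΔN = −sin φ cos λ·ΔX − sin φ sin λ·ΔY + cos φ·ΔZ = −(-0.012103)(0.207437)(1.0) − (-0.012103)(-0.978248)(497.9) + (0.999927)(-116.5) = -122.38 m.
1° of latitude spans πR/180 = 111177 m, so Δφ = -122.38 / 111177 × 3600 = -3.963″.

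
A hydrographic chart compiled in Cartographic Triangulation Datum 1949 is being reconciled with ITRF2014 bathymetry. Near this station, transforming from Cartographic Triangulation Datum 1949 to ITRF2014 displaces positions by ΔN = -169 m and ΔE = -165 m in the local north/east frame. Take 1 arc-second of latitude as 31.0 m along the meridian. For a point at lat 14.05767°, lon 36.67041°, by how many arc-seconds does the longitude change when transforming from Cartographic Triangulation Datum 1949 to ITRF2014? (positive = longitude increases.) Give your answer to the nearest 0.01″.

At latitude 14.05767°, cos φ = 0.970052.
1″ of longitude at this latitude = 31.00 × cos φ = 30.0716 m, so Δλ = -165.0 / 30.0716 = -5.487″.

Δλ = -5.49″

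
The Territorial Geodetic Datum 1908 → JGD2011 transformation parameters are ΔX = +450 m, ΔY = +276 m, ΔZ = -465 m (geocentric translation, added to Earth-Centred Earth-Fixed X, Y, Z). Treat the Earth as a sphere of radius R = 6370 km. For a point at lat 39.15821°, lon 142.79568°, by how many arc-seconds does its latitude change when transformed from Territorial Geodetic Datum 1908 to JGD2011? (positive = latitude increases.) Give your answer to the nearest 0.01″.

sin φ = 0.631464, cos φ = 0.775405, sin λ = 0.604659, cos λ = -0.796484.
North component: ΔN = −sin φ cos λ·ΔX − sin φ sin λ·ΔY + cos φ·ΔZ = −(0.631464)(-0.796484)(450) − (0.631464)(0.604659)(276) + (0.775405)(-465) = -239.62 m.
1° of latitude spans πR/180 = 111177 m, so Δφ = -239.62 / 111177 × 3600 = -7.759″.

Δφ = -7.76″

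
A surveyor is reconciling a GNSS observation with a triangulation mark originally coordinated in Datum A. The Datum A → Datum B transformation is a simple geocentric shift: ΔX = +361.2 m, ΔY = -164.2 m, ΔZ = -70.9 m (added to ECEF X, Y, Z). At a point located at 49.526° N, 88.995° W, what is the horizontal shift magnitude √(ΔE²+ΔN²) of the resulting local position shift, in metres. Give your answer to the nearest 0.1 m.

399.0 m

At φ = 49.526°, λ = -88.995°: sin φ = 0.760701, cos φ = 0.649103, sin λ = -0.999846, cos λ = 0.017540.
ΔE = −sin λ·ΔX + cos λ·ΔY = −(-0.999846)·(361.2) + (0.017540)·(-164.2) = 358.26 m.
ΔN = −sin φ cos λ·ΔX − sin φ sin λ·ΔY + cos φ·ΔZ = −(0.760701)(0.017540)(361.2) − (0.760701)(-0.999846)(-164.2) + (0.649103)(-70.9) = -175.73 m.
Horizontal magnitude = √(ΔE² + ΔN²) = √(358.26² + (-175.73)²) = 399.04 m.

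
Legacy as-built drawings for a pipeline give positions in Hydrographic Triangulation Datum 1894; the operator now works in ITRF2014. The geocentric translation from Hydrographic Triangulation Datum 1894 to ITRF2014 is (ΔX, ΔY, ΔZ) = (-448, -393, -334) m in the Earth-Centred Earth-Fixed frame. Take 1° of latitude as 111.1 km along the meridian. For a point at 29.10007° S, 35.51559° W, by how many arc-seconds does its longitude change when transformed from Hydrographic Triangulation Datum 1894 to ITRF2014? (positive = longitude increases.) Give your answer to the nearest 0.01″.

sin φ = -0.486336, cos φ = 0.873772, sin λ = -0.580924, cos λ = 0.813957.
East component: ΔE = −sin λ·ΔX + cos λ·ΔY = −(-0.580924)(-448) + (0.813957)(-393) = -580.14 m.
1° of latitude spans 111100 m; at latitude φ, 1° of longitude spans that × cos φ = 97076.0 m, so Δλ = -580.14 / 97076.0 × 3600 = -21.514″.

Δλ = -21.51″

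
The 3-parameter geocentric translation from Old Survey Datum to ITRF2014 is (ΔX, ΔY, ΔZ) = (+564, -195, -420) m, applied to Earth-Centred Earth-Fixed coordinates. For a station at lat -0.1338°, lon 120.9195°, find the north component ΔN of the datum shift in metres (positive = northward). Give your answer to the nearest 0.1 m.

The local north axis is (−sin φ cos λ, −sin φ sin λ, cos φ), giving ΔN = -0.677 − 0.391 − 419.999 = -421.07 m.

ΔN = -421.1 m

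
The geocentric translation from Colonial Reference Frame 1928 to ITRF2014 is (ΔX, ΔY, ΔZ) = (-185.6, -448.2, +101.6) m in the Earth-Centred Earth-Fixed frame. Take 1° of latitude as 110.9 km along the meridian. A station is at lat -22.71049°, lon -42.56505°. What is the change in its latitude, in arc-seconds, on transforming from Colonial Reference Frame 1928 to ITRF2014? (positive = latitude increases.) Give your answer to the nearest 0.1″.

sin φ = -0.386075, cos φ = 0.922467, sin λ = -0.676427, cos λ = 0.736510.
North component: ΔN = −sin φ cos λ·ΔX − sin φ sin λ·ΔY + cos φ·ΔZ = −(-0.386075)(0.736510)(-185.6) − (-0.386075)(-0.676427)(-448.2) + (0.922467)(101.6) = 158.00 m.
1° of latitude spans 110900 m, so Δφ = 158.00 / 110900 × 3600 = 5.129″.

Δφ = 5.1″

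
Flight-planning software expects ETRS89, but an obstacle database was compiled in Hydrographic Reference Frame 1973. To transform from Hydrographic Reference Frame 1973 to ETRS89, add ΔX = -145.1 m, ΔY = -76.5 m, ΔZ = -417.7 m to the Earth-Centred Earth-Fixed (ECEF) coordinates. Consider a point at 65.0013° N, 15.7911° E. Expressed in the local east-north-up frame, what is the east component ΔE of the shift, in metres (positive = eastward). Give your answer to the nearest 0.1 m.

The local east axis at (φ, λ) is (−sin λ, cos λ, 0), so ΔE = −sin(15.7911°)·(-145.1) + cos(15.7911°)·(-76.5) = -34.13 m.

ΔE = -34.1 m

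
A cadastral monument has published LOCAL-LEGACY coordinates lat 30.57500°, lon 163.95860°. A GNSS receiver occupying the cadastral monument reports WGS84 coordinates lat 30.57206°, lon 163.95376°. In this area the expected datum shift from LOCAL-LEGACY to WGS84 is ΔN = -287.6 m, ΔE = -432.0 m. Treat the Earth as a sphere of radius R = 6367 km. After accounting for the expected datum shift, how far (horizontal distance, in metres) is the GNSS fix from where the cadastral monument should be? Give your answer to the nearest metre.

Observed coordinate differences: Δφ = -0.00294°, Δλ = -0.00484°.
Converting to metres (1° lat = 111125 m, cos φ = 0.860964): observed ΔN = -326.7 m, observed ΔE = -463.1 m.
Subtracting the expected shift leaves a residual of -326.7 − (-287.6) = -39.1 m north and -463.1 − (-432.0) = -31.1 m east.
Residual distance = √((-39.1)² + (-31.1)²) = 49.9 m.

50 m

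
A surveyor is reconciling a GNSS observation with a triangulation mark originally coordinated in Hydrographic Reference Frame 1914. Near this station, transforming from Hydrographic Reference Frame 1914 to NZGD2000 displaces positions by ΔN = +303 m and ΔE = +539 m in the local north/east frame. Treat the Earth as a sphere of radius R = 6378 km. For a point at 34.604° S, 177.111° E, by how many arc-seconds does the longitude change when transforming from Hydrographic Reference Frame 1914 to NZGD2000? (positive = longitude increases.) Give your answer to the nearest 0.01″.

Δλ = 21.18″

At latitude -34.604°, cos φ = 0.823097.
One radian of longitude at latitude φ spans R cos φ, so Δλ = ΔE / (R cos φ) = 539.0 / (6378000 × 0.823097) = 1.0267e-04 rad = 21.178″.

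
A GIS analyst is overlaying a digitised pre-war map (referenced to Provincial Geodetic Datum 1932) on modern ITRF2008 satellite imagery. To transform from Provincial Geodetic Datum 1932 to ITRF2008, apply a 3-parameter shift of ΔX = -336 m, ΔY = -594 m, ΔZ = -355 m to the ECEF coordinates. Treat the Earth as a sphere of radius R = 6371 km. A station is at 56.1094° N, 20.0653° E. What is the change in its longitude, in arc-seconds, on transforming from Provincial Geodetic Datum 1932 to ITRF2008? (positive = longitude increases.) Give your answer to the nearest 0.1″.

Δλ = -25.7″

sin φ = 0.830104, cos φ = 0.557609, sin λ = 0.343091, cos λ = 0.939302.
East component: ΔE = −sin λ·ΔX + cos λ·ΔY = −(0.343091)(-336) + (0.939302)(-594) = -442.67 m.
1° of latitude spans πR/180 = 111195 m; at latitude φ, 1° of longitude spans that × cos φ = 62003.3 m, so Δλ = -442.67 / 62003.3 × 3600 = -25.702″.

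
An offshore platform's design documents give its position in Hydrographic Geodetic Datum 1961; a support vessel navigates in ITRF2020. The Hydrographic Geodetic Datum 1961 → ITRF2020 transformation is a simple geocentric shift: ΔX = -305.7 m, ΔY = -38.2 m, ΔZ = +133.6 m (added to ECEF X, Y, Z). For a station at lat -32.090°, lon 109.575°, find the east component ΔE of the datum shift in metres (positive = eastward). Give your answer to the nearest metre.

The local east axis at (φ, λ) is (−sin λ, cos λ, 0), so ΔE = −sin(109.575°)·(-305.7) + cos(109.575°)·(-38.2) = 300.83 m.

ΔE = 301 m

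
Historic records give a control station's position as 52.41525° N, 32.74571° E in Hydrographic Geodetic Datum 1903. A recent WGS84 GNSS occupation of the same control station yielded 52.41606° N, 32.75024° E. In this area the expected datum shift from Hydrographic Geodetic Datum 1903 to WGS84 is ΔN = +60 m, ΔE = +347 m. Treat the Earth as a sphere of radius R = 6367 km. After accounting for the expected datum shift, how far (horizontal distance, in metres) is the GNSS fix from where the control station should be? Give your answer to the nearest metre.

Observed coordinate differences: Δφ = +0.00081°, Δλ = +0.00453°.
Converting to metres (1° lat = 111125 m, cos φ = 0.609934): observed ΔN = 90.0 m, observed ΔE = 307.0 m.
Subtracting the expected shift leaves a residual of 90.0 − (60) = 30.0 m north and 307.0 − (347) = -40.0 m east.
Residual distance = √(30.0² + (-40.0)²) = 50.0 m.

50 m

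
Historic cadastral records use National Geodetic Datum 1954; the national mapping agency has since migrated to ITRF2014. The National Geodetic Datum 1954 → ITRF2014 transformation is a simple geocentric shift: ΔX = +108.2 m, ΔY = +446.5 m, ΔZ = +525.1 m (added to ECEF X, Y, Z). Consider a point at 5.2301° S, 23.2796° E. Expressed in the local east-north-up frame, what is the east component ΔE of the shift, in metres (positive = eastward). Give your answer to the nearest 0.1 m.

ΔE = 367.4 m

At φ = -5.2301°, λ = 23.2796°: sin φ = -0.091156, cos φ = 0.995837, sin λ = 0.395218, cos λ = 0.918587.
ΔE = −sin λ·ΔX + cos λ·ΔY = −(0.395218)·(108.2) + (0.918587)·(446.5) = 367.39 m.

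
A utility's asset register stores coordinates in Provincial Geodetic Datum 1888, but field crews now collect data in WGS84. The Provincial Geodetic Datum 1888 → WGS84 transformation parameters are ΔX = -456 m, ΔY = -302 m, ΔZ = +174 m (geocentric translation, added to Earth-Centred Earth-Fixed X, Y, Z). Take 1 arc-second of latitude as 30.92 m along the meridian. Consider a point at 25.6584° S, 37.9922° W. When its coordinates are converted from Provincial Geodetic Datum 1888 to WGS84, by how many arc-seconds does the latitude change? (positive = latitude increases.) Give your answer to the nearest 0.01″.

sin φ = -0.433005, cos φ = 0.901392, sin λ = -0.615554, cos λ = 0.788095.
North component: ΔN = −sin φ cos λ·ΔX − sin φ sin λ·ΔY + cos φ·ΔZ = −(-0.433005)(0.788095)(-456) − (-0.433005)(-0.615554)(-302) + (0.901392)(174) = 81.73 m.
1° of latitude spans 3600 × 30.92 = 111312 m, so Δφ = 81.73 / 111312 × 3600 = 2.643″.

Δφ = 2.64″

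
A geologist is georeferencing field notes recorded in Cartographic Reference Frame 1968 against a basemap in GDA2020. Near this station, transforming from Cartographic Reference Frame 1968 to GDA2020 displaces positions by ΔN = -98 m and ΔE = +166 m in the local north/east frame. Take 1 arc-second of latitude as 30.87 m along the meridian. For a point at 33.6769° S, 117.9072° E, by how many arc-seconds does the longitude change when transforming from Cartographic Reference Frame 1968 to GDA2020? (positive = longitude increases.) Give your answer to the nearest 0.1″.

Δλ = 6.5″

At latitude -33.6769°, cos φ = 0.832178.
1″ of longitude at this latitude = 30.87 × cos φ = 25.6893 m, so Δλ = 166.0 / 25.6893 = 6.462″.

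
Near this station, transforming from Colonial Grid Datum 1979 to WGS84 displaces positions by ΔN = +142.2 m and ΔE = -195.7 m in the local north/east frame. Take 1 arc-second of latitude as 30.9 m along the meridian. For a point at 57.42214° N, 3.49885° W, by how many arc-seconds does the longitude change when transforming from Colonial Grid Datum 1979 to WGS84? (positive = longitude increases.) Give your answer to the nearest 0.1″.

At latitude 57.42214°, cos φ = 0.538445.
1″ of longitude at this latitude = 30.90 × cos φ = 16.6380 m, so Δλ = -195.7 / 16.6380 = -11.762″.

Δλ = -11.8″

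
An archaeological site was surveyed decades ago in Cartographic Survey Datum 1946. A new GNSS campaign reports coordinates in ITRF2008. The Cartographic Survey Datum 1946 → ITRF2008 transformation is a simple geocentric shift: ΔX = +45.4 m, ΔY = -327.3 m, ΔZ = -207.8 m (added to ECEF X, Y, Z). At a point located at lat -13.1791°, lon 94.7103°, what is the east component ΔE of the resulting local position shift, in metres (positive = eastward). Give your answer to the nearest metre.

ΔE = -18 m

At φ = -13.1791°, λ = 94.7103°: sin φ = -0.227996, cos φ = 0.973662, sin λ = 0.996623, cos λ = -0.082118.
ΔE = −sin λ·ΔX + cos λ·ΔY = −(0.996623)·(45.4) + (-0.082118)·(-327.3) = -18.37 m.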